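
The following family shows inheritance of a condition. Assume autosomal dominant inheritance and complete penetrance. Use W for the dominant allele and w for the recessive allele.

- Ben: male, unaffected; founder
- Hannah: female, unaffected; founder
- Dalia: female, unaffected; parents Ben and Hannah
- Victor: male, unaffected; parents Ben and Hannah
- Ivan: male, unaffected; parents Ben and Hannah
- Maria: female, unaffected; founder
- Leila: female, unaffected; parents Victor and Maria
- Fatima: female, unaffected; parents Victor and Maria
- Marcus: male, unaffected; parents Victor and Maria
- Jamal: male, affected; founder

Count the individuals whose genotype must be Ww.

0

No individual's genotype is forced to Ww by the pedigree, so the count is 0.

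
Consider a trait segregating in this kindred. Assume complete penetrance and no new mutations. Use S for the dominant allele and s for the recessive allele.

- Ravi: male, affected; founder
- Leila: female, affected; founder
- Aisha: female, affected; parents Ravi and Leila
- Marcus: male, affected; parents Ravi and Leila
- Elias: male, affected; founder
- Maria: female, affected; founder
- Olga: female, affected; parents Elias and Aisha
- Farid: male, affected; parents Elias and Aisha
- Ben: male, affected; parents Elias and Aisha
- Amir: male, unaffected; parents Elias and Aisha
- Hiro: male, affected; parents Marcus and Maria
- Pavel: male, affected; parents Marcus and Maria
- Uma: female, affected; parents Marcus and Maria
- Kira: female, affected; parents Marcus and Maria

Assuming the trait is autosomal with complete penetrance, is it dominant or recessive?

Elias and Aisha are both affected yet have an unaffected child Amir. Under a recessive model two affected parents are homozygous and every child would be affected, so the trait cannot be recessive.

dominant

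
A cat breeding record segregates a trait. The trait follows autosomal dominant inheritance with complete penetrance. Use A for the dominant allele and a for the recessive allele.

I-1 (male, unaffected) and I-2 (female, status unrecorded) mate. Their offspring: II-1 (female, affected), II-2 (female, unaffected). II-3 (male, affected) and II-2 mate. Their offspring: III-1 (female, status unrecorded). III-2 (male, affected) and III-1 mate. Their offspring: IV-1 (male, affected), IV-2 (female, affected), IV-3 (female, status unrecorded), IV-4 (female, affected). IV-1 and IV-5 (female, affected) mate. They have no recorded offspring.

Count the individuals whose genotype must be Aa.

2

Obligate heterozygotes: I-2 passed A to II-1 (Aa, whose a came from I-1) and passed a to II-2 (aa), so I-2 is Aa; II-1 is affected so carries A and received a from I-1 (aa), so II-1 is Aa.
Every other individual is either homozygous by phenotype or has at least one consistent homozygous assignment, so the count is 2.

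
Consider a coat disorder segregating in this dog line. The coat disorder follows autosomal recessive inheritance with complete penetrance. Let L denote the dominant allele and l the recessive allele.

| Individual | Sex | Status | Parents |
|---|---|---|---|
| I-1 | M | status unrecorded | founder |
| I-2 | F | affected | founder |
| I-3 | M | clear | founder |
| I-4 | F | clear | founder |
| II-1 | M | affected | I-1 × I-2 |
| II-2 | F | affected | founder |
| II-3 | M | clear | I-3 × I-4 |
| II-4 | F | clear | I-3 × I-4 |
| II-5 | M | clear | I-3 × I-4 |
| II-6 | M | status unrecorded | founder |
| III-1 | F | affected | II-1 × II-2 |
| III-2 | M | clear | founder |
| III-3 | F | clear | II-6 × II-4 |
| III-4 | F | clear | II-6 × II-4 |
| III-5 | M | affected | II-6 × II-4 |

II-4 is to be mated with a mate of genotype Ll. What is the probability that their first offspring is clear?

II-4 is clear so carries L and passed l to III-5 (ll), so II-4 is Ll.
The cross gives 1/4 LL : 1/2 Ll : 1/4 ll, so P(offspring is clear) = 3/4.

3/4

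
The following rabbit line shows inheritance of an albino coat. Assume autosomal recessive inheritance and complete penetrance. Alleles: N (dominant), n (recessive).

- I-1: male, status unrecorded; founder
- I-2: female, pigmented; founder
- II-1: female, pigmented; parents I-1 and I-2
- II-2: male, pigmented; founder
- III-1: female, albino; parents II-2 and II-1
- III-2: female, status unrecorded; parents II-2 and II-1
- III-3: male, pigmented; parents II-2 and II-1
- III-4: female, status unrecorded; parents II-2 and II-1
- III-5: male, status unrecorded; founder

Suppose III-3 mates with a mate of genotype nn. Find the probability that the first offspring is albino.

II-2 is pigmented so carries N and passed n to III-1 (nn), so II-2 is Nn.
II-1 is pigmented so carries N and passed n to III-1 (nn), so II-1 is Nn.
III-3 is a pigmented offspring of II-2 (Nn) × II-1 (Nn), whose cross gives 1/4 NN : 1/2 Nn : 1/4 nn; conditioning on being pigmented, III-3 is NN with probability 1/3, Nn with probability 2/3.
Summing over parental genotype combinations, P(offspring is albino) = 2/3·1/2 = 1/3.

1/3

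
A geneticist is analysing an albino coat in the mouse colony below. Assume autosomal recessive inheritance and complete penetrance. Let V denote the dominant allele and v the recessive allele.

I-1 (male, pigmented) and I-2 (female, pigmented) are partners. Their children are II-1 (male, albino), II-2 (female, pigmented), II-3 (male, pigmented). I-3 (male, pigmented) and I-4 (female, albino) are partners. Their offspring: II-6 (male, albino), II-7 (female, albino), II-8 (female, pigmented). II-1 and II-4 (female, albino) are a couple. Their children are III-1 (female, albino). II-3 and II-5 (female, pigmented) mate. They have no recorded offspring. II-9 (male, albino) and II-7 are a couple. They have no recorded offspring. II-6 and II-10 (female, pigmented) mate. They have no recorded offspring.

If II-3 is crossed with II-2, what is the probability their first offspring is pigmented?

I-1 is pigmented so carries V and passed v to II-1 (vv), so I-1 is Vv.
I-2 is pigmented so carries V and passed v to II-1 (vv), so I-2 is Vv.
II-3 is a pigmented offspring of I-1 (Vv) × I-2 (Vv), whose cross gives 1/4 VV : 1/2 Vv : 1/4 vv; conditioning on being pigmented, II-3 is VV with probability 1/3, Vv with probability 2/3.
II-2 is a pigmented offspring of I-1 (Vv) × I-2 (Vv), whose cross gives 1/4 VV : 1/2 Vv : 1/4 vv; conditioning on being pigmented, II-2 is VV with probability 1/3, Vv with probability 2/3.
Summing over parental genotype combinations, P(offspring is pigmented) = 1/9·1 + 2/9·1 + 2/9·1 + 4/9·3/4 = 8/9.

8/9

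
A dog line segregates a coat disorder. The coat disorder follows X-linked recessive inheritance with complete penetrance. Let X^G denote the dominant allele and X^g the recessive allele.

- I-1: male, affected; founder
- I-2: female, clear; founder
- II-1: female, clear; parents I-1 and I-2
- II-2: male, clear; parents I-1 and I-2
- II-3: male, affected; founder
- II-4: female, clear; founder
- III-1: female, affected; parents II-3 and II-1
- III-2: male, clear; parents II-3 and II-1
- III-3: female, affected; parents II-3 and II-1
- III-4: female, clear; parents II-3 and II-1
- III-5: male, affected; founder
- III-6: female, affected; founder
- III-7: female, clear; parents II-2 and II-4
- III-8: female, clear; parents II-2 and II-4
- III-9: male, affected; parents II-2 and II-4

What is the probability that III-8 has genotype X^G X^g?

1/2

II-2 is clear, so II-2 is X^G Y.
II-4 is clear so carries G and passed g to III-9 (X^g Y), so II-4 is X^G X^g.
Their cross gives offspring ratios 1/2 X^G X^G : 1/2 X^G X^g. Conditioning on III-8 being clear, P(X^G X^g) = 1/2 / 1 = 1/2.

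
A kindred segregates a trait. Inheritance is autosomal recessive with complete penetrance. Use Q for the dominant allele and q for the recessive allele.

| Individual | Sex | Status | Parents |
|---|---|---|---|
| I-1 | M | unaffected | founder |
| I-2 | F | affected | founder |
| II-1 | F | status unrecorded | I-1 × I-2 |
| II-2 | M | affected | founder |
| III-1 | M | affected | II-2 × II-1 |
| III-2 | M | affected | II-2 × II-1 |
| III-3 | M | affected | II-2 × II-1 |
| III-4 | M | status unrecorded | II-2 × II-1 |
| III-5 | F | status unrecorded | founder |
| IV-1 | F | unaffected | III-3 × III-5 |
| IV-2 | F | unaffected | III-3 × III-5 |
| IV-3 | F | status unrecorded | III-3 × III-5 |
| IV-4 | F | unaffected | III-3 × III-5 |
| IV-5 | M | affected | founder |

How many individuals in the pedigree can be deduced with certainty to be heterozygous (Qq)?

Obligate heterozygotes: IV-1 is unaffected so carries Q and received q from III-3 (qq), so IV-1 is Qq; IV-2 is unaffected so carries Q and received q from III-3 (qq), so IV-2 is Qq; IV-4 is unaffected so carries Q and received q from III-3 (qq), so IV-4 is Qq.
Every other individual is either homozygous by phenotype or has at least one consistent homozygous assignment, so the count is 3.

3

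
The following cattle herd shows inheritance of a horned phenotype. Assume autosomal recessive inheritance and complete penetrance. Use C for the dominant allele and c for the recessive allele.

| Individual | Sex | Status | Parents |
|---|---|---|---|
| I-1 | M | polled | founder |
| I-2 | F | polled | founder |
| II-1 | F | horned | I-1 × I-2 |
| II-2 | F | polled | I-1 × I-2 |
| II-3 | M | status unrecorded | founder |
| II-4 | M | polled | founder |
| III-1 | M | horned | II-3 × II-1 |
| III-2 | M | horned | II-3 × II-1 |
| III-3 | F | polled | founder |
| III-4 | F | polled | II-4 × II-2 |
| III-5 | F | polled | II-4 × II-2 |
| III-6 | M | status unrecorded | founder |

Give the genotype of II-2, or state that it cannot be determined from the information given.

II-2's phenotype allows CC or Cc, and no parent or child forces a single allele at both positions; consistent genotype assignments exist with II-2 as CC or Cc.

cannot be determined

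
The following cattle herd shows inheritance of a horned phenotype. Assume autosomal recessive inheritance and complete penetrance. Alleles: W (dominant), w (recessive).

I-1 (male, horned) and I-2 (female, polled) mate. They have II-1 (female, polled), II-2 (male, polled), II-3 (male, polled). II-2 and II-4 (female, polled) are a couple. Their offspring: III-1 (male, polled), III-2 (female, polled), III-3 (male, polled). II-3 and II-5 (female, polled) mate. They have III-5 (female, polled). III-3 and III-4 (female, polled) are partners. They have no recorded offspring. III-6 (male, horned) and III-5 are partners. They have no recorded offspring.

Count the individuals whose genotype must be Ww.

3

Obligate heterozygotes: II-1 is polled so carries W and received w from I-1 (ww), so II-1 is Ww; II-2 is polled so carries W and received w from I-1 (ww), so II-2 is Ww; II-3 is polled so carries W and received w from I-1 (ww), so II-3 is Ww.
Every other individual is either homozygous by phenotype or has at least one consistent homozygous assignment, so the count is 3.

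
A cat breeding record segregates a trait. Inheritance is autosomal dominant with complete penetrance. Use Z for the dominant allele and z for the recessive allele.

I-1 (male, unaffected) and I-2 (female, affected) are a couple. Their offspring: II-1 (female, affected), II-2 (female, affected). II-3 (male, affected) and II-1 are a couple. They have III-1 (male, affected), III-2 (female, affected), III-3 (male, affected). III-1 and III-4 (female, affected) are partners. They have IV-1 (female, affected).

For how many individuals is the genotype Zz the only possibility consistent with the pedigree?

2

Obligate heterozygotes: II-1 is affected so carries Z and received z from I-1 (zz), so II-1 is Zz; II-2 is affected so carries Z and received z from I-1 (zz), so II-2 is Zz.
Every other individual is either homozygous by phenotype or has at least one consistent homozygous assignment, so the count is 2.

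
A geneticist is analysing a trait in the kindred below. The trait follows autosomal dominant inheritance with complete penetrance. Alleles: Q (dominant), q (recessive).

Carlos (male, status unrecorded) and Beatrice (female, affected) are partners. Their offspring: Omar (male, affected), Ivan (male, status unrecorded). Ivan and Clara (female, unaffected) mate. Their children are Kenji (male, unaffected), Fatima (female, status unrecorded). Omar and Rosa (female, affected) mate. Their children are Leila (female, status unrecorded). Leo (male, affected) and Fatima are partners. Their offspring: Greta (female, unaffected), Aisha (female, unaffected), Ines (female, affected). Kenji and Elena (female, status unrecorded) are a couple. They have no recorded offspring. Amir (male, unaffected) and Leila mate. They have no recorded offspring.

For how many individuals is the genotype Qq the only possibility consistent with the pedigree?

1

Obligate heterozygotes: Leo is affected so carries Q and passed q to Greta (qq), so Leo is Qq.
Every other individual is either homozygous by phenotype or has at least one consistent homozygous assignment, so the count is 1.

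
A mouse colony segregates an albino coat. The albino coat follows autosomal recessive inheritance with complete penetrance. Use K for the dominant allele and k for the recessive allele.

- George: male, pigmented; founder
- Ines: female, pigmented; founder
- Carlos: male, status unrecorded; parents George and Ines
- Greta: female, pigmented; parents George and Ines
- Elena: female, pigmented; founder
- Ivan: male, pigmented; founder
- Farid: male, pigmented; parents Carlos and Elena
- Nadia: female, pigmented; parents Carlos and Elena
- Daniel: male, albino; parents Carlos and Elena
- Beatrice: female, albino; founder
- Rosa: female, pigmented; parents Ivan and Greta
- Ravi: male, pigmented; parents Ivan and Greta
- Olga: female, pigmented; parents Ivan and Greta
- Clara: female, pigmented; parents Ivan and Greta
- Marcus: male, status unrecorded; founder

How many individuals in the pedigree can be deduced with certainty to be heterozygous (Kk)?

Obligate heterozygotes: Elena is pigmented so carries K and passed k to Daniel (kk), so Elena is Kk.
Every other individual is either homozygous by phenotype or has at least one consistent homozygous assignment, so the count is 1.

1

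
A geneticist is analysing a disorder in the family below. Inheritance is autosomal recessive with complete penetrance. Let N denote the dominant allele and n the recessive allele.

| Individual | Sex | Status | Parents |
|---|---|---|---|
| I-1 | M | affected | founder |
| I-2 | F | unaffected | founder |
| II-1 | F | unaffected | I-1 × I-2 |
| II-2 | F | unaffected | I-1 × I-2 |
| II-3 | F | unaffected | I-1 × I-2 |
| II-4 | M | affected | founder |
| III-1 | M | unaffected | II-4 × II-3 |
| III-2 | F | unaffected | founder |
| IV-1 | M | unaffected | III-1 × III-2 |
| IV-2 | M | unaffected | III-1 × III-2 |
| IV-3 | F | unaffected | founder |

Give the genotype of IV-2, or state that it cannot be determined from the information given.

cannot be determined

IV-2's phenotype allows NN or Nn, and no parent or child forces a single allele at both positions; consistent genotype assignments exist with IV-2 as NN or Nn.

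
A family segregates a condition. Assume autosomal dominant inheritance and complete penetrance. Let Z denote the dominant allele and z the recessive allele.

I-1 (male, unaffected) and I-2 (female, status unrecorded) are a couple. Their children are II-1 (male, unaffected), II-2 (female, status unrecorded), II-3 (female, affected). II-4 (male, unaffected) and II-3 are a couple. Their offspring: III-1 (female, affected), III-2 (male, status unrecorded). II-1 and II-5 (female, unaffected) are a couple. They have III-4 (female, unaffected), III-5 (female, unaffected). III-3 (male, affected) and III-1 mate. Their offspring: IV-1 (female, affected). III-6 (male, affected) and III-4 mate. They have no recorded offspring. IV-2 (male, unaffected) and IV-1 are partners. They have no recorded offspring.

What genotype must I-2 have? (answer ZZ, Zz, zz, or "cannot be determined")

From phenotype alone, I-2 is ZZ or Zz or zz.
I-2 passed Z to II-3 (Zz, whose z came from I-1) and passed z to II-1 (zz), so I-2 is Zz.

Zz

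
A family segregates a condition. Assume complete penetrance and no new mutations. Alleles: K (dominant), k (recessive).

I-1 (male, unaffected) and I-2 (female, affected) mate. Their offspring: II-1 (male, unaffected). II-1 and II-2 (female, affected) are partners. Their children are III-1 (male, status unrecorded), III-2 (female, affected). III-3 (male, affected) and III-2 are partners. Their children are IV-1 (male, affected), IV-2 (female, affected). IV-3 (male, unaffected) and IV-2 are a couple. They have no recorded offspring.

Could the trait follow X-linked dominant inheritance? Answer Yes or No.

Yes

A consistent assignment under X-linked dominant exists: I-1 X^k Y, I-2 X^K X^k, II-1 X^k Y, II-2 X^K X^K, III-1 X^K Y, III-2 X^K X^k, III-3 X^K Y, IV-1 X^K Y, IV-2 X^K X^K, IV-3 X^k Y.
In this assignment every recorded phenotype matches its genotype and every non-founder's genotype is obtainable from its parents' genotypes, so the pedigree is consistent.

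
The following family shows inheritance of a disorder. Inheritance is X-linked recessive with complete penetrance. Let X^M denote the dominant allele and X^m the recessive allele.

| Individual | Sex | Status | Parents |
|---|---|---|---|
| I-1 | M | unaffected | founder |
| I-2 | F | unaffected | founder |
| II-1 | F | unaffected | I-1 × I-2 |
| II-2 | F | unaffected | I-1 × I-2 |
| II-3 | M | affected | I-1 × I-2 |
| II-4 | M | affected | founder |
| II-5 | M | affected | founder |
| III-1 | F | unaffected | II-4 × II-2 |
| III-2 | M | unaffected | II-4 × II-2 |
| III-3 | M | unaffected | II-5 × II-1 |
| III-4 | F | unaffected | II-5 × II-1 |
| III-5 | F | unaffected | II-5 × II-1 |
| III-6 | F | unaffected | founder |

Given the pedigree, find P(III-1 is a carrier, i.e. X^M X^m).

III-1 is unaffected so carries M and received m from II-4 (X^m Y), so III-1 is X^M X^m, giving P(X^M X^m) = 1.

1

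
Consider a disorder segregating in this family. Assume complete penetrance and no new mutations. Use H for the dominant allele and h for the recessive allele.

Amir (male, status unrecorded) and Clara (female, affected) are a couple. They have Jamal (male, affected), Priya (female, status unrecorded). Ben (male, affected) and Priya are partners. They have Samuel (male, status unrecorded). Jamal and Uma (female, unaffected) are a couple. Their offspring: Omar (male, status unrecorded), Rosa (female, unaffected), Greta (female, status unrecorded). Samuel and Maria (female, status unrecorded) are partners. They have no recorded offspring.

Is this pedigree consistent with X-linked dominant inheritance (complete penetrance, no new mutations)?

No

Under X-linked dominant, Rosa (unaffected, female) cannot arise from Jamal (affected) × Uma (unaffected).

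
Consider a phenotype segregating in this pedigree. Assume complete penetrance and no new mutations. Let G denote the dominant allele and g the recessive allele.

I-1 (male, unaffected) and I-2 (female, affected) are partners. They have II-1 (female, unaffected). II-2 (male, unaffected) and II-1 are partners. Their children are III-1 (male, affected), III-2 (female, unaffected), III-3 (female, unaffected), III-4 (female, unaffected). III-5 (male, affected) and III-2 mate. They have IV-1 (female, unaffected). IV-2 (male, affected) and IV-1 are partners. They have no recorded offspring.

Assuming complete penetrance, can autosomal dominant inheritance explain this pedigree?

Under autosomal dominant, III-1 (affected, male) cannot arise from II-2 (unaffected) × II-1 (unaffected).

No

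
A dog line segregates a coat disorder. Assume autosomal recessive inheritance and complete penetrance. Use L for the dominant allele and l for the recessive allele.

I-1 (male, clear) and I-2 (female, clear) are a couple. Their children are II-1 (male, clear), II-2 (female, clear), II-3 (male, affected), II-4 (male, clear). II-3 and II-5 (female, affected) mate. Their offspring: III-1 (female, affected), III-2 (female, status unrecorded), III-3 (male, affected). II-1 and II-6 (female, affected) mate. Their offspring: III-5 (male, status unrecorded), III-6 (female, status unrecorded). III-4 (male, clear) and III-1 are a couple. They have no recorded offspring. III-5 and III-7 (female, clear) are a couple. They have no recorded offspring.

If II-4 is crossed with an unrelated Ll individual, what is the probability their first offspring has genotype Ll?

I-1 is clear so carries L and passed l to II-3 (ll), so I-1 is Ll.
I-2 is clear so carries L and passed l to II-3 (ll), so I-2 is Ll.
II-4 is a clear offspring of I-1 (Ll) × I-2 (Ll), whose cross gives 1/4 LL : 1/2 Ll : 1/4 ll; conditioning on being clear, II-4 is LL with probability 1/3, Ll with probability 2/3.
Summing over parental genotype combinations, P(offspring has genotype Ll) = 1/3·1/2 + 2/3·1/2 = 1/2.

1/2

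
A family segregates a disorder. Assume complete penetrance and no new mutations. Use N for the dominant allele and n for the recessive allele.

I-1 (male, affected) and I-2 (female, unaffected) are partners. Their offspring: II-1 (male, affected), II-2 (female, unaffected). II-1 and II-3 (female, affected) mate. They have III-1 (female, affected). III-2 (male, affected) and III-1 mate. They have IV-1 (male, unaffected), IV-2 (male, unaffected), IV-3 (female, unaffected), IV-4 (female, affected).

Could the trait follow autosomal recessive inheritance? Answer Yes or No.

Under autosomal recessive, IV-1 (unaffected, male) cannot arise from III-2 (affected) × III-1 (affected).

No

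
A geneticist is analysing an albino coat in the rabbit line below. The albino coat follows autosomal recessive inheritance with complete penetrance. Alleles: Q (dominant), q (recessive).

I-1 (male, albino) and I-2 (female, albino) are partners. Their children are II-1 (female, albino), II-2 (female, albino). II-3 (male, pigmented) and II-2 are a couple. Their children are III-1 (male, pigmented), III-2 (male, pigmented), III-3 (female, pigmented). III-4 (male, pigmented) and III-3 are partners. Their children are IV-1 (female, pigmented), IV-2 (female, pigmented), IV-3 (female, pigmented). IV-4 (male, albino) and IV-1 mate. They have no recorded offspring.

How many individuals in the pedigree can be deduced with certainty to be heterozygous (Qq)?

3

Obligate heterozygotes: III-1 is pigmented so carries Q and received q from II-2 (qq), so III-1 is Qq; III-2 is pigmented so carries Q and received q from II-2 (qq), so III-2 is Qq; III-3 is pigmented so carries Q and received q from II-2 (qq), so III-3 is Qq.
Every other individual is either homozygous by phenotype or has at least one consistent homozygous assignment, so the count is 3.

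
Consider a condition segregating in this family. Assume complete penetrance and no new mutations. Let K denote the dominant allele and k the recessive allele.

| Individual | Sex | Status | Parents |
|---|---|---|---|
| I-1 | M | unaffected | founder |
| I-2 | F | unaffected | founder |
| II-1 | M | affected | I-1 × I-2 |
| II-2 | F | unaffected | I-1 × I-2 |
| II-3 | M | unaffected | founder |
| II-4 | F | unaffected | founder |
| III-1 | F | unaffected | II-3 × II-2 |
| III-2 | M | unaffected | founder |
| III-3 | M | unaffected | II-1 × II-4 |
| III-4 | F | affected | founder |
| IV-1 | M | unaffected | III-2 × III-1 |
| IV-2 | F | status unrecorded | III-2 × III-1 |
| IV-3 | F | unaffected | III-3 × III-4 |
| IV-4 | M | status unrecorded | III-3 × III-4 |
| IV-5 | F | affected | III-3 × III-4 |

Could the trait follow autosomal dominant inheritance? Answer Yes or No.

Under autosomal dominant, II-1 (affected, male) cannot arise from I-1 (unaffected) × I-2 (unaffected).

No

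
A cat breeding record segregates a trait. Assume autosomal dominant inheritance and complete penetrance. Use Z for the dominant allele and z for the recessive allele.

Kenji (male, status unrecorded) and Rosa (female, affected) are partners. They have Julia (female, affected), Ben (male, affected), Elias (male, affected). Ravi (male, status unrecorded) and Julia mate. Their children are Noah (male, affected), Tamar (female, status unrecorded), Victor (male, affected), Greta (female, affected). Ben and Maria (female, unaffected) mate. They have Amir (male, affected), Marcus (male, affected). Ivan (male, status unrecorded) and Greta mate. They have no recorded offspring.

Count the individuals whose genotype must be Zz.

2

Obligate heterozygotes: Amir is affected so carries Z and received z from Maria (zz), so Amir is Zz; Marcus is affected so carries Z and received z from Maria (zz), so Marcus is Zz.
Every other individual is either homozygous by phenotype or has at least one consistent homozygous assignment, so the count is 2.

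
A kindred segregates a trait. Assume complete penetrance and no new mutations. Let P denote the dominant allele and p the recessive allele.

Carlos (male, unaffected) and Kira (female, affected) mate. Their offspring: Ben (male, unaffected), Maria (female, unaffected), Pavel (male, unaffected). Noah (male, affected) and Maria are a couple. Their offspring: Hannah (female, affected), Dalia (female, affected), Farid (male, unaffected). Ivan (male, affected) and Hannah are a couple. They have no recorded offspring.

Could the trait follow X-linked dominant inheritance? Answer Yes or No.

Yes

A consistent assignment under X-linked dominant exists: Carlos X^p Y, Kira X^P X^p, Ben X^p Y, Maria X^p X^p, Pavel X^p Y, Noah X^P Y, Hannah X^P X^p, Dalia X^P X^p, Farid X^p Y, Ivan X^P Y.
In this assignment every recorded phenotype matches its genotype and every non-founder's genotype is obtainable from its parents' genotypes, so the pedigree is consistent.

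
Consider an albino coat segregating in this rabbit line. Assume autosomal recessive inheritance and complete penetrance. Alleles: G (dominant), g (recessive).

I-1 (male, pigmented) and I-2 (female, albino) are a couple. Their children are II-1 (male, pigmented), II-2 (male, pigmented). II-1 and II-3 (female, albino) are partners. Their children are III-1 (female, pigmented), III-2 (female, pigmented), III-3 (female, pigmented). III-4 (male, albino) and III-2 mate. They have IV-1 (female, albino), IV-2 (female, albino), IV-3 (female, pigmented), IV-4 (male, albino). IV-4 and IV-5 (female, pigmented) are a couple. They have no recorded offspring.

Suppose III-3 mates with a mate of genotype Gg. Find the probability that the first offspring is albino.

III-3 is pigmented so carries G and received g from II-3 (gg), so III-3 is Gg.
The cross gives 1/4 GG : 1/2 Gg : 1/4 gg, so P(offspring is albino) = 1/4.

1/4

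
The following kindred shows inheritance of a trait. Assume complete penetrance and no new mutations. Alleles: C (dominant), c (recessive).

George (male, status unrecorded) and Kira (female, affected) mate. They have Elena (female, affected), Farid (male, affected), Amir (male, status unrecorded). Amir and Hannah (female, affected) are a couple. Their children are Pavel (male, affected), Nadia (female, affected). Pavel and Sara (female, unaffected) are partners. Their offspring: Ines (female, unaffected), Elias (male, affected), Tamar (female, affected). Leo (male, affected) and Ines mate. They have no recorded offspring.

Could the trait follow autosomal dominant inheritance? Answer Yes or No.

A consistent assignment under autosomal dominant exists: George CC, Kira CC, Elena CC, Farid CC, Amir CC, Hannah Cc, Pavel Cc, Nadia CC, Sara cc, Ines cc, Elias Cc, Tamar Cc, Leo CC.
In this assignment every recorded phenotype matches its genotype and every non-founder's genotype is obtainable from its parents' genotypes, so the pedigree is consistent.

Yes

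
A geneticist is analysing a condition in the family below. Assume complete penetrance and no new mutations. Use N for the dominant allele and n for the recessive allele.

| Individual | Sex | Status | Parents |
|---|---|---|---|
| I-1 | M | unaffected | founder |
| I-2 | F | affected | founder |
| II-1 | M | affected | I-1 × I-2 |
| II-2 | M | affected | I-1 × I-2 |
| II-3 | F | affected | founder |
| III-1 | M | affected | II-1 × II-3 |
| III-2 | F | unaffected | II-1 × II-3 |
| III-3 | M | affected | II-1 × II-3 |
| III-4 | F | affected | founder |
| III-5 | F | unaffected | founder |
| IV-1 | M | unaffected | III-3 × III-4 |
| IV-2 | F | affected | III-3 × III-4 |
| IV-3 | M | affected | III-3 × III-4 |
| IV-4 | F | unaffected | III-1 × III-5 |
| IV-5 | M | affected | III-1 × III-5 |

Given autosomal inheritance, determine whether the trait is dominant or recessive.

dominant

II-1 and II-3 are both affected yet have an unaffected child III-2. Under a recessive model two affected parents are homozygous and every child would be affected, so the trait cannot be recessive.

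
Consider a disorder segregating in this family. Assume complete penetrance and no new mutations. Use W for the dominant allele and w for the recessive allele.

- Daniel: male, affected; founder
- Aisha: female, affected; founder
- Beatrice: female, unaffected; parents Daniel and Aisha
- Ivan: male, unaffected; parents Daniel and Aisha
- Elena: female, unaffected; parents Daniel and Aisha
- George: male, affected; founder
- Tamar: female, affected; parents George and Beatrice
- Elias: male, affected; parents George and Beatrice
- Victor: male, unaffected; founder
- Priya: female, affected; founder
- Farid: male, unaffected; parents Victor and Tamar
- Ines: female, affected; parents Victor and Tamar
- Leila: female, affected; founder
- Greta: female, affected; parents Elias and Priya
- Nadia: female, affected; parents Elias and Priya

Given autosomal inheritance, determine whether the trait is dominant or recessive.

dominant

Daniel and Aisha are both affected yet have an unaffected child Beatrice. Under a recessive model two affected parents are homozygous and every child would be affected, so the trait cannot be recessive.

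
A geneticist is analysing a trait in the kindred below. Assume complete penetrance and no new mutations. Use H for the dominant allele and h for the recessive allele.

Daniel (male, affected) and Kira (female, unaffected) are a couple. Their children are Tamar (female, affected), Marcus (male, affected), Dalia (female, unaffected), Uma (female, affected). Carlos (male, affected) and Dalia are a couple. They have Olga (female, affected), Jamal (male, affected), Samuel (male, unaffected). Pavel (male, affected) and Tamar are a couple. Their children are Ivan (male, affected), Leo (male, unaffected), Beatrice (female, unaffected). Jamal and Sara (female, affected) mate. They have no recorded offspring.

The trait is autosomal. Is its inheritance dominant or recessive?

dominant

Pavel and Tamar are both affected yet have an unaffected child Leo. Under a recessive model two affected parents are homozygous and every child would be affected, so the trait cannot be recessive.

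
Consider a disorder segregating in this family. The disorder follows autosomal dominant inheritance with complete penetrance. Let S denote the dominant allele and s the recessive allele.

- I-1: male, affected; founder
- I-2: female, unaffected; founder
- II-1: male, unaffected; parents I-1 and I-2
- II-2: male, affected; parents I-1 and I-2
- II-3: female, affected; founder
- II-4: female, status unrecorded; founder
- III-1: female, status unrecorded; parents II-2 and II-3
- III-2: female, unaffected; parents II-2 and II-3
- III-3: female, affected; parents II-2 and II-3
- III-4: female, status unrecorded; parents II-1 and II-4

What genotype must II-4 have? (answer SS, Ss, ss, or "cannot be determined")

cannot be determined

II-4's phenotype is unrecorded, and no parent or child forces a single allele at both positions; consistent genotype assignments exist with II-4 as SS or Ss or ss.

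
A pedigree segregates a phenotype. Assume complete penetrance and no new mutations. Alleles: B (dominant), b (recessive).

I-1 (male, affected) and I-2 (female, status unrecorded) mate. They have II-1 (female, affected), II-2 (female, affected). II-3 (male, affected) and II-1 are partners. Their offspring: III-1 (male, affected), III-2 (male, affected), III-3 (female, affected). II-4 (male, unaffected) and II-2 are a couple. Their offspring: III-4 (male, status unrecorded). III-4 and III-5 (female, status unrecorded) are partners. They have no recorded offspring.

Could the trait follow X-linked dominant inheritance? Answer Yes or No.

Yes

A consistent assignment under X-linked dominant exists: I-1 X^B Y, I-2 X^B X^B, II-1 X^B X^B, II-2 X^B X^B, II-3 X^B Y, II-4 X^b Y, III-1 X^B Y, III-2 X^B Y, III-3 X^B X^B, III-4 X^B Y, III-5 X^B X^B.
In this assignment every recorded phenotype matches its genotype and every non-founder's genotype is obtainable from its parents' genotypes, so the pedigree is consistent.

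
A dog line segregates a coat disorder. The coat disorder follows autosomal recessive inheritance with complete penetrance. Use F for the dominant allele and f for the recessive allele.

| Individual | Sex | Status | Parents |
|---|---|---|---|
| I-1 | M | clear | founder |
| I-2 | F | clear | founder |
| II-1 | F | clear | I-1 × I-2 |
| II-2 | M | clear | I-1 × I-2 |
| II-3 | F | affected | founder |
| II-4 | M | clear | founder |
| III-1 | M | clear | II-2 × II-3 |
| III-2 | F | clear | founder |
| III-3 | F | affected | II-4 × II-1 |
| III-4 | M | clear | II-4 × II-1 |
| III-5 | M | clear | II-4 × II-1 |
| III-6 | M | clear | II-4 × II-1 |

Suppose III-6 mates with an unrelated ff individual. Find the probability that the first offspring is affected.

II-4 is clear so carries F and passed f to III-3 (ff), so II-4 is Ff.
II-1 is clear so carries F and passed f to III-3 (ff), so II-1 is Ff.
III-6 is a clear offspring of II-4 (Ff) × II-1 (Ff), whose cross gives 1/4 FF : 1/2 Ff : 1/4 ff; conditioning on being clear, III-6 is FF with probability 1/3, Ff with probability 2/3.
Summing over parental genotype combinations, P(offspring is affected) = 2/3·1/2 = 1/3.

1/3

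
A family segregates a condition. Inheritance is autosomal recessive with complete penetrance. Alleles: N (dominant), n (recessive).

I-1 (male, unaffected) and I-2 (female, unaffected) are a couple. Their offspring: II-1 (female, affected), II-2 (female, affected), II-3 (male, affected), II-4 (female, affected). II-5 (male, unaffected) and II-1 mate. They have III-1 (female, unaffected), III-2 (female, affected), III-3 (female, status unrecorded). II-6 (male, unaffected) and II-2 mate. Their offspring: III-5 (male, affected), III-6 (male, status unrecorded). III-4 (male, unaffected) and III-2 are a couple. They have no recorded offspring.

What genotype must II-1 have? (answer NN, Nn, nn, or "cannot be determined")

nn

II-1 is affected, so II-1 is nn.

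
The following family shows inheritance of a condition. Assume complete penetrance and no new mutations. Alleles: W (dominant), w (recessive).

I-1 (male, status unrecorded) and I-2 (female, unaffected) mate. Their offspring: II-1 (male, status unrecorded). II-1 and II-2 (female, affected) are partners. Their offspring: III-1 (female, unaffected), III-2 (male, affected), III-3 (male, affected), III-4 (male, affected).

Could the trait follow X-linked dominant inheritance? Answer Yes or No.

A consistent assignment under X-linked dominant exists: I-1 X^W Y, I-2 X^w X^w, II-1 X^w Y, II-2 X^W X^w, III-1 X^w X^w, III-2 X^W Y, III-3 X^W Y, III-4 X^W Y.
In this assignment every recorded phenotype matches its genotype and every non-founder's genotype is obtainable from its parents' genotypes, so the pedigree is consistent.

Yes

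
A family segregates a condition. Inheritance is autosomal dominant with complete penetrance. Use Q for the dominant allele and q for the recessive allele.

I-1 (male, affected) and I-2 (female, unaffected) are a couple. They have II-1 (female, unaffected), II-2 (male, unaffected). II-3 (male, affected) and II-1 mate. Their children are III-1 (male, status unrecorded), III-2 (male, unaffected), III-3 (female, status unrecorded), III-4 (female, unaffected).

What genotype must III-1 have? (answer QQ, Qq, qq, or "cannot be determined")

III-1's phenotype is unrecorded, and no parent or child forces a single allele at both positions; consistent genotype assignments exist with III-1 as Qq or qq.

cannot be determined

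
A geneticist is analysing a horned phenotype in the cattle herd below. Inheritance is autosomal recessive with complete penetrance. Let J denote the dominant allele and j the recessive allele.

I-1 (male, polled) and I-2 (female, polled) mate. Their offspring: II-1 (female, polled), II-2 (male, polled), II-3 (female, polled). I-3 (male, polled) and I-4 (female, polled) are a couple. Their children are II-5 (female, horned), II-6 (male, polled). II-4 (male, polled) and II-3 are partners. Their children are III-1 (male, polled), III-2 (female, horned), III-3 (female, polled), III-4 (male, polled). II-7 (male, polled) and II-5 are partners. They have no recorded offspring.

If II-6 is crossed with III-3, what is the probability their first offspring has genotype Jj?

I-3 is polled so carries J and passed j to II-5 (jj), so I-3 is Jj.
I-4 is polled so carries J and passed j to II-5 (jj), so I-4 is Jj.
II-6 is a polled offspring of I-3 (Jj) × I-4 (Jj), whose cross gives 1/4 JJ : 1/2 Jj : 1/4 jj; conditioning on being polled, II-6 is JJ with probability 1/3, Jj with probability 2/3.
II-4 is polled so carries J and passed j to III-2 (jj), so II-4 is Jj.
II-3 is polled so carries J and passed j to III-2 (jj), so II-3 is Jj.
III-3 is a polled offspring of II-4 (Jj) × II-3 (Jj), whose cross gives 1/4 JJ : 1/2 Jj : 1/4 jj; conditioning on being polled, III-3 is JJ with probability 1/3, Jj with probability 2/3.
Summing over parental genotype combinations, P(offspring has genotype Jj) = 2/9·1/2 + 2/9·1/2 + 4/9·1/2 = 4/9.

4/9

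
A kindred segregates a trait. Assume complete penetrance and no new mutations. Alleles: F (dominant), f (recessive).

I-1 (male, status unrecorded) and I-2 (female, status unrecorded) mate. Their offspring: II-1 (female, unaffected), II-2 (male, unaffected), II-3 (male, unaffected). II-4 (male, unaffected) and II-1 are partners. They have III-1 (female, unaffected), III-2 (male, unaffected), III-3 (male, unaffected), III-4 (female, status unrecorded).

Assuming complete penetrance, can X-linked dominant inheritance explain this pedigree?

A consistent assignment under X-linked dominant exists: I-1 X^f Y, I-2 X^F X^f, II-1 X^f X^f, II-2 X^f Y, II-3 X^f Y, II-4 X^f Y, III-1 X^f X^f, III-2 X^f Y, III-3 X^f Y, III-4 X^f X^f.
In this assignment every recorded phenotype matches its genotype and every non-founder's genotype is obtainable from its parents' genotypes, so the pedigree is consistent.

Yes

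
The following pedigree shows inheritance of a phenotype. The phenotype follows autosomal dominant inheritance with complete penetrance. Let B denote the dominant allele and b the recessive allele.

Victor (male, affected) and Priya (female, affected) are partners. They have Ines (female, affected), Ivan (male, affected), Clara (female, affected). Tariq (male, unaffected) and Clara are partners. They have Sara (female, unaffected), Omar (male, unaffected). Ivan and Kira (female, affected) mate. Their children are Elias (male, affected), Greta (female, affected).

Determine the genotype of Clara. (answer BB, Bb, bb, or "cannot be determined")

From phenotype alone, Clara is BB or Bb.
Clara is affected so carries B and passed b to Sara (bb), so Clara is Bb.

Bb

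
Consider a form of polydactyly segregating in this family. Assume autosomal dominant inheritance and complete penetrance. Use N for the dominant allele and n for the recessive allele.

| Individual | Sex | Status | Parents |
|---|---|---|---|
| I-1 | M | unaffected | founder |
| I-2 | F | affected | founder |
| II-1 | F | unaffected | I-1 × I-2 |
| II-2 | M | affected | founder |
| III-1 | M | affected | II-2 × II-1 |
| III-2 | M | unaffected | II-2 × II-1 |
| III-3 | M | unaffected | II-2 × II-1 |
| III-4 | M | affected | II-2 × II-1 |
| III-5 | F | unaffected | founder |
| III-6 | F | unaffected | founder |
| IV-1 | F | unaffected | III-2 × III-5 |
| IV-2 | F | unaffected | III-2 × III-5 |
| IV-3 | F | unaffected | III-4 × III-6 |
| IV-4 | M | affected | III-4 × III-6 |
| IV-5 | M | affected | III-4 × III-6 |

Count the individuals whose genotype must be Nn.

Obligate heterozygotes: I-2 is affected so carries N and passed n to II-1 (nn), so I-2 is Nn; II-2 is affected so carries N and passed n to III-2 (nn), so II-2 is Nn; III-1 is affected so carries N and received n from II-1 (nn), so III-1 is Nn; III-4 is affected so carries N and received n from II-1 (nn), so III-4 is Nn; IV-4 is affected so carries N and received n from III-6 (nn), so IV-4 is Nn; IV-5 is affected so carries N and received n from III-6 (nn), so IV-5 is Nn.
Every other individual is either homozygous by phenotype or has at least one consistent homozygous assignment, so the count is 6.

6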